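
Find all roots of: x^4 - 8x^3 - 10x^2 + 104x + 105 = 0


Let p(x) = x^4 - 8x^3 - 10x^2 + 104x + 105. By the rational root theorem (leading coefficient 1), any rational root is an integer divisor of 105: try ±1, ±2, ... in turn.
Test x = 1: value = 192 ≠ 0.
Test x = -1: value = 0 ✓, so (x + 1) is a factor.
Synthetic division by (x + 1): bring down 1; 1(-1) - 8 = -9; (-9)(-1) - 10 = -1; (-1)(-1) + 104 = 105; 105(-1) + 105 = 0 → quotient x^3 - 9x^2 - x + 105, remainder 0.
Continue with the quotient x^3 - 9x^2 - x + 105 (candidates must divide 105; re-test x = -1 first in case it repeats).
Test x = -1: value = 96 ≠ 0.
Test x = 3: value = 48 ≠ 0.
Test x = -3: value = 0 ✓, so (x + 3) is a factor.
Synthetic division by (x + 3): bring down 1; 1(-3) - 9 = -12; (-12)(-3) - 1 = 35; 35(-3) + 105 = 0 → quotient x^2 - 12x + 35, remainder 0.
Solve the quadratic x^2 - 12x + 35 = 0: discriminant = (-12)^2 - 4(1)(35) = 144 - 140 = 4.
sqrt(4) = 2, so x = (12 ± 2)/2: x = 7 or x = 5.
Collecting all roots found:

x = -3, x = -1, x = 5, x = 7


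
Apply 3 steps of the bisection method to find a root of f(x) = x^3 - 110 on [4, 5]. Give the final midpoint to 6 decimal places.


f(x) = x^3 - 110
f(4) = -46 < 0
f(5) = 15 > 0

Step 1: midpoint = (4.000000 + 5.000000)/2 = 4.500000
  f(4.500000) = -18.875000
  f(mid) < 0, so root is in [4.500000, 5.000000]

Step 2: midpoint = (4.500000 + 5.000000)/2 = 4.750000
  f(4.750000) = -2.828125
  f(mid) < 0, so root is in [4.750000, 5.000000]

Step 3: midpoint = (4.750000 + 5.000000)/2 = 4.875000
  f(4.875000) = 5.857422
  f(mid) > 0, so root is in [4.750000, 4.875000]

midpoint = 4.875000


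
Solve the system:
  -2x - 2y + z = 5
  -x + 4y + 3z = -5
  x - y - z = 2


Using Cramer's rule. Expand each determinant along the first row.
D  = (-2)*[4*(-1) - 3*(-1)] - (-2)*[(-1)*(-1) - 3*1] + 1*[(-1)*(-1) - 4*1]
  = (-2)*(-1) - (-2)*(-2) + 1*(-3) = -5
Dx = 5*[4*(-1) - 3*(-1)] - (-2)*[(-5)*(-1) - 3*2] + 1*[(-5)*(-1) - 4*2]
  = 5*(-1) - (-2)*(-1) + 1*(-3) = -10
Dy = (-2)*[(-5)*(-1) - 3*2] - 5*[(-1)*(-1) - 3*1] + 1*[(-1)*2 - (-5)*1]
  = (-2)*(-1) - 5*(-2) + 1*(3) = 15
Dz = (-2)*[4*2 - (-5)*(-1)] - (-2)*[(-1)*2 - (-5)*1] + 5*[(-1)*(-1) - 4*1]
  = (-2)*(3) - (-2)*(3) + 5*(-3) = -15
x = Dx/D = -10/-5 = 2, y = Dy/D = 15/-5 = -3, z = Dz/D = -15/-5 = 3
Check eq1: (-2)(2) + (-2)(-3) + (1)(3) = 5 = 5 ✓
Check eq2: (-1)(2) + (4)(-3) + (3)(3) = -5 = -5 ✓
Check eq3: (1)(2) + (-1)(-3) + (-1)(3) = 2 = 2 ✓

x = 2, y = -3, z = 3


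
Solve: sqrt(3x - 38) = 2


Square both sides: 3x - 38 = 2^2 = 4
3x = 4 + 38 = 42
x = 14
Check: sqrt(3*14 - 38) = sqrt(4) = 2 ✓

x = 14


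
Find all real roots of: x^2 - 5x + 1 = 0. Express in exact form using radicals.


Using the quadratic formula: x = (-b ± sqrt(b^2 - 4ac)) / (2a)
Here a = 1, b = -5, c = 1
Discriminant = b^2 - 4ac = (-5)^2 - 4(1)(1) = 25 - 4 = 21
Since discriminant = 21 > 0, there are two real roots.
x = (5 ± sqrt(21)) / 2
Numerically: x ≈ 4.7913 or x ≈ 0.2087

x = (5 + sqrt(21)) / 2 or x = (5 - sqrt(21)) / 2


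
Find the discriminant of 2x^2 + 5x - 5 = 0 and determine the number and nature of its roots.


For ax^2 + bx + c = 0, discriminant D = b^2 - 4ac
Here a = 2, b = 5, c = -5
D = (5)^2 - 4(2)(-5) = 25 + 40 = 65

D = 65 > 0 but not a perfect square
The equation has 2 distinct real irrational roots.

Discriminant = 65, 2 distinct real irrational roots


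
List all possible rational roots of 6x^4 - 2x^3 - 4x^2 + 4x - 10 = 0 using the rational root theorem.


Rational root theorem: possible roots are ±p/q where:
  p divides the constant term (-10): p ∈ {1, 2, 5, 10}
  q divides the leading coefficient (6): q ∈ {1, 2, 3, 6}

All possible rational roots: -10, -5, -10/3, -5/2, -2, -5/3, -1, -5/6, -2/3, -1/2, -1/3, -1/6, 1/6, 1/3, 1/2, 2/3, 5/6, 1, 5/3, 2, 5/2, 10/3, 5, 10

-10, -5, -10/3, -5/2, -2, -5/3, -1, -5/6, -2/3, -1/2, -1/3, -1/6, 1/6, 1/3, 1/2, 2/3, 5/6, 1, 5/3, 2, 5/2, 10/3, 5, 10


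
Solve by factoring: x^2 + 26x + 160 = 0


We need two numbers that multiply to 160 and add to 26.
Those numbers are 10 and 16 (since 10 * 16 = 160 and 10 + 16 = 26).
So x^2 + 26x + 160 = (x + 10)(x + 16) = 0
Setting each factor to zero: x = -10 or x = -16

x = -16, x = -10


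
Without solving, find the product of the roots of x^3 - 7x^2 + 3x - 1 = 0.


By Vieta's formulas for x^3 + bx^2 + cx + d = 0:
  r1 + r2 + r3 = -b/a = 7
  r1*r2 + r1*r3 + r2*r3 = c/a = 3
  r1*r2*r3 = -d/a = 1


Product = 1


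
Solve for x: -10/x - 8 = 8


Subtract -8 from both sides: -10/x = 16
Multiply both sides by x: -10 = 16 * x
Divide by 16: x = -5/8

x = -5/8


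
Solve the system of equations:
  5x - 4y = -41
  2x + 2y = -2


Using Cramer's rule:
Determinant D = (5)(2) - (2)(-4) = 10 + 8 = 18
Dx = (-41)(2) - (-2)(-4) = -82 - 8 = -90
Dy = (5)(-2) - (2)(-41) = -10 + 82 = 72
x = Dx/D = -90/18 = -5
y = Dy/D = 72/18 = 4

x = -5, y = 4


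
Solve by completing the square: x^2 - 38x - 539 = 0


Start: x^2 - 38x - 539 = 0
Move constant: x^2 - 38x = 539
Half of -38 is -19, squared is 361
Add 361 to both sides: x^2 - 38x + 361 = 900
(x - 19)^2 = 900
x - 19 = ±30
x = 19 + 30 = 49 or x = 19 - 30 = -11

x = -11, x = 49


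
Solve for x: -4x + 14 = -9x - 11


Starting with: -4x + 14 = -9x - 11
Move all x terms to left: (-4 + 9)x = -11 - 14
Simplify: 5x = -25
Divide both sides by 5: x = -5

x = -5


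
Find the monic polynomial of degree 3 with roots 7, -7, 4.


A monic polynomial with roots 7, -7, 4 is:
p(x) = (x - 7)(x + 7)(x - 4)
After multiplying by (x - 7): x - 7
After multiplying by (x + 7): x^2 - 49
After multiplying by (x - 4): x^3 - 4x^2 - 49x + 196

x^3 - 4x^2 - 49x + 196


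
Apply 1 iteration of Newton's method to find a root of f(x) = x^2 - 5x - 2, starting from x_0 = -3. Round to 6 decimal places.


Newton's method: x_(n+1) = x_n - f(x_n)/f'(x_n)
f(x) = x^2 - 5x - 2
f'(x) = 2x - 5

Iteration 1:
  f(-3.000000) = 22.000000
  f'(-3.000000) = -11.000000
  x_1 = -3.000000 - (22.000000)/(-11.000000) = -1.000000

x_1 = -1.000000


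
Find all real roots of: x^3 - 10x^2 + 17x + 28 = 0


Let p(x) = x^3 - 10x^2 + 17x + 28. By the rational root theorem (leading coefficient 1), any rational root is an integer divisor of 28: try ±1, ±2, ... in turn.
Test x = 1: value = 36 ≠ 0.
Test x = -1: value = 0 ✓, so (x + 1) is a factor.
Synthetic division by (x + 1): bring down 1; 1(-1) - 10 = -11; (-11)(-1) + 17 = 28; 28(-1) + 28 = 0 → quotient x^2 - 11x + 28, remainder 0.
Solve the quadratic x^2 - 11x + 28 = 0: discriminant = (-11)^2 - 4(1)(28) = 121 - 112 = 9.
sqrt(9) = 3, so x = (11 ± 3)/2: x = 7 or x = 4.

x = -1, x = 4, x = 7


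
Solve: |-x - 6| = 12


An absolute value equation |expr| = 12 gives two cases:
Case 1: -x - 6 = 12
  -x = 18, so x = -18
Case 2: -x - 6 = -12
  -x = -6, so x = 6

x = -18, x = 6


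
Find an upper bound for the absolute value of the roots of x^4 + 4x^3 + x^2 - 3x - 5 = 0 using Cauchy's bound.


Cauchy's bound: all roots r satisfy |r| <= 1 + max(|a_i/a_n|) for i = 0,...,n-1
where a_n is the leading coefficient.

Coefficients: [1, 4, 1, -3, -5]
Leading coefficient a_n = 1
Ratios |a_i/a_n|: 4, 1, 3, 5
Maximum ratio: 5
Cauchy's bound: |r| <= 1 + 5 = 6

Upper bound = 6


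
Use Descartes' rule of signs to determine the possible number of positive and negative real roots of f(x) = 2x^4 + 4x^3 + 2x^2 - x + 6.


Descartes' rule of signs:

For positive roots, count sign changes in f(x) = 2x^4 + 4x^3 + 2x^2 - x + 6:
Signs of coefficients: +, +, +, -, +
Number of sign changes: 2
Possible positive real roots: 2, 0

For negative roots, examine f(-x) = 2x^4 - 4x^3 + 2x^2 + x + 6:
Signs of coefficients: +, -, +, +, +
Number of sign changes: 2
Possible negative real roots: 2, 0

Positive roots: 2 or 0; Negative roots: 2 or 0


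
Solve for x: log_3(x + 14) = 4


Convert to exponential form: x + 14 = 3^4 = 81
x = 81 - 14 = 67
Check: log_3(67 + 14) = log_3(81) = log_3(81) = 4 ✓

x = 67


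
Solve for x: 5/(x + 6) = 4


Multiply both sides by (x + 6): 5 = 4(x + 6)
Distribute: 5 = 4x + 24
4x = 5 - 24 = -19
x = -19/4

x = -19/4


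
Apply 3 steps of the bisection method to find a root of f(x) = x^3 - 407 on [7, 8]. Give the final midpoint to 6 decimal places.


f(x) = x^3 - 407
f(7) = -64 < 0
f(8) = 105 > 0

Step 1: midpoint = (7.000000 + 8.000000)/2 = 7.500000
  f(7.500000) = 14.875000
  f(mid) > 0, so root is in [7.000000, 7.500000]

Step 2: midpoint = (7.000000 + 7.500000)/2 = 7.250000
  f(7.250000) = -25.921875
  f(mid) < 0, so root is in [7.250000, 7.500000]

Step 3: midpoint = (7.250000 + 7.500000)/2 = 7.375000
  f(7.375000) = -5.869141
  f(mid) < 0, so root is in [7.375000, 7.500000]

midpoint = 7.375000


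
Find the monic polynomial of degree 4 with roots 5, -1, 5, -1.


A monic polynomial with roots 5, -1, 5, -1 is:
p(x) = (x - 5)(x + 1)(x - 5)(x + 1)
After multiplying by (x - 5): x - 5
After multiplying by (x + 1): x^2 - 4x - 5
After multiplying by (x - 5): x^3 - 9x^2 + 15x + 25
After multiplying by (x + 1): x^4 - 8x^3 + 6x^2 + 40x + 25

x^4 - 8x^3 + 6x^2 + 40x + 25


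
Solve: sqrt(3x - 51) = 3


Square both sides: 3x - 51 = 3^2 = 9
3x = 9 + 51 = 60
x = 20
Check: sqrt(3*20 - 51) = sqrt(9) = 3 ✓

x = 20


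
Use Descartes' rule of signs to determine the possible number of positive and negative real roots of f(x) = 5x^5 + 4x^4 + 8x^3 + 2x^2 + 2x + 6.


Descartes' rule of signs:

For positive roots, count sign changes in f(x) = 5x^5 + 4x^4 + 8x^3 + 2x^2 + 2x + 6:
Signs of coefficients: +, +, +, +, +, +
Number of sign changes: 0
Possible positive real roots: 0

For negative roots, examine f(-x) = -5x^5 + 4x^4 - 8x^3 + 2x^2 - 2x + 6:
Signs of coefficients: -, +, -, +, -, +
Number of sign changes: 5
Possible negative real roots: 5, 3, 1

Positive roots: 0; Negative roots: 5 or 3 or 1


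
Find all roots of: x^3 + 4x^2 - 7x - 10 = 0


Let p(x) = x^3 + 4x^2 - 7x - 10. By the rational root theorem (leading coefficient 1), any rational root is an integer divisor of 10: try ±1, ±2, ... in turn.
Test x = 1: value = -12 ≠ 0.
Test x = -1: value = 0 ✓, so (x + 1) is a factor.
Synthetic division by (x + 1): bring down 1; 1(-1) + 4 = 3; 3(-1) - 7 = -10; (-10)(-1) - 10 = 0 → quotient x^2 + 3x - 10, remainder 0.
Solve the quadratic x^2 + 3x - 10 = 0: discriminant = 3^2 - 4(1)(-10) = 9 + 40 = 49.
sqrt(49) = 7, so x = (-3 ± 7)/2: x = 2 or x = -5.
Collecting all roots found:

x = -5, x = -1, x = 2


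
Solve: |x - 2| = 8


An absolute value equation |expr| = 8 gives two cases:
Case 1: x - 2 = 8
  x = 10, so x = 10
Case 2: x - 2 = -8
  x = -6, so x = -6

x = -6, x = 10


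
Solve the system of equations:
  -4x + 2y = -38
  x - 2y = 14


Using Cramer's rule:
Determinant D = (-4)(-2) - (1)(2) = 8 - 2 = 6
Dx = (-38)(-2) - (14)(2) = 76 - 28 = 48
Dy = (-4)(14) - (1)(-38) = -56 + 38 = -18
x = Dx/D = 48/6 = 8
y = Dy/D = -18/6 = -3

x = 8, y = -3


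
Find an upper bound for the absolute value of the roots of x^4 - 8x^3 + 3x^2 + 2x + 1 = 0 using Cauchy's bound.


Cauchy's bound: all roots r satisfy |r| <= 1 + max(|a_i/a_n|) for i = 0,...,n-1
where a_n is the leading coefficient.

Coefficients: [1, -8, 3, 2, 1]
Leading coefficient a_n = 1
Ratios |a_i/a_n|: 8, 3, 2, 1
Maximum ratio: 8
Cauchy's bound: |r| <= 1 + 8 = 9

Upper bound = 9


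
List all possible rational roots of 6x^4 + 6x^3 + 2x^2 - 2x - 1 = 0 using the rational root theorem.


Rational root theorem: possible roots are ±p/q where:
  p divides the constant term (-1): p ∈ {1}
  q divides the leading coefficient (6): q ∈ {1, 2, 3, 6}

All possible rational roots: -1, -1/2, -1/3, -1/6, 1/6, 1/3, 1/2, 1

-1, -1/2, -1/3, -1/6, 1/6, 1/3, 1/2, 1


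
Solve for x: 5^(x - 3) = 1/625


Express both sides with the same base.
1/625 = 5^(-4)
Since the bases match, equate exponents: x - 3 = -4
So x = -4 - (-3) = -1

x = -1


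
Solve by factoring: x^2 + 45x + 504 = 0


We need two numbers that multiply to 504 and add to 45.
Those numbers are 21 and 24 (since 21 * 24 = 504 and 21 + 24 = 45).
So x^2 + 45x + 504 = (x + 21)(x + 24) = 0
Setting each factor to zero: x = -21 or x = -24

x = -24, x = -21


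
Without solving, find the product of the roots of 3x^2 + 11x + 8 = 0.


By Vieta's formulas for ax^2 + bx + c = 0:
  Sum of roots = -b/a
  Product of roots = c/a

Here a = 3, b = 11, c = 8
Sum = -(11)/3 = -11/3
Product = 8/3 = 8/3

Product = 8/3


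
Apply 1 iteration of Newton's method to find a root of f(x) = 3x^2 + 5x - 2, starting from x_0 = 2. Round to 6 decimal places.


Newton's method: x_(n+1) = x_n - f(x_n)/f'(x_n)
f(x) = 3x^2 + 5x - 2
f'(x) = 6x + 5

Iteration 1:
  f(2.000000) = 20.000000
  f'(2.000000) = 17.000000
  x_1 = 2.000000 - (20.000000)/(17.000000) = 0.823529

x_1 = 0.823529


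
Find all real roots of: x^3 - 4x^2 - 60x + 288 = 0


Let p(x) = x^3 - 4x^2 - 60x + 288. By the rational root theorem (leading coefficient 1), any rational root is an integer divisor of 288: try ±1, ±2, ... in turn.
Test x = 1: value = 225 ≠ 0.
Test x = -1: value = 343 ≠ 0.
Test x = 2: value = 160 ≠ 0.
Test x = -2: value = 384 ≠ 0.
Test x = 3: value = 99 ≠ 0.
Test x = -3: value = 405 ≠ 0.
Test x = 4: value = 48 ≠ 0.
Test x = -4: value = 400 ≠ 0.
Test x = 6: value = 0 ✓, so (x - 6) is a factor.
Synthetic division by (x - 6): bring down 1; 1(6) - 4 = 2; 2(6) - 60 = -48; (-48)(6) + 288 = 0 → quotient x^2 + 2x - 48, remainder 0.
Solve the quadratic x^2 + 2x - 48 = 0: discriminant = 2^2 - 4(1)(-48) = 4 + 192 = 196.
sqrt(196) = 14, so x = (-2 ± 14)/2: x = 6 or x = -8.

x = -8, x = 6 (multiplicity 2)


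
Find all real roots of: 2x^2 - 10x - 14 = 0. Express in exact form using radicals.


Using the quadratic formula: x = (-b ± sqrt(b^2 - 4ac)) / (2a)
Here a = 2, b = -10, c = -14
Discriminant = b^2 - 4ac = (-10)^2 - 4(2)(-14) = 100 + 112 = 212
Since discriminant = 212 > 0, there are two real roots.
x = (10 ± 2*sqrt(53)) / 4
Simplifying: x = (5 ± sqrt(53)) / 2
Numerically: x ≈ 6.1401 or x ≈ -1.1401

x = (5 + sqrt(53)) / 2 or x = (5 - sqrt(53)) / 2


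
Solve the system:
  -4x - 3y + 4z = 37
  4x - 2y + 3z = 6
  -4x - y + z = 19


Using Cramer's rule. Expand each determinant along the first row.
D  = (-4)*[(-2)*1 - 3*(-1)] - (-3)*[4*1 - 3*(-4)] + 4*[4*(-1) - (-2)*(-4)]
  = (-4)*(1) - (-3)*(16) + 4*(-12) = -4
Dx = 37*[(-2)*1 - 3*(-1)] - (-3)*[6*1 - 3*19] + 4*[6*(-1) - (-2)*19]
  = 37*(1) - (-3)*(-51) + 4*(32) = 12
Dy = (-4)*[6*1 - 3*19] - 37*[4*1 - 3*(-4)] + 4*[4*19 - 6*(-4)]
  = (-4)*(-51) - 37*(16) + 4*(100) = 12
Dz = (-4)*[(-2)*19 - 6*(-1)] - (-3)*[4*19 - 6*(-4)] + 37*[4*(-1) - (-2)*(-4)]
  = (-4)*(-32) - (-3)*(100) + 37*(-12) = -16
x = Dx/D = 12/-4 = -3, y = Dy/D = 12/-4 = -3, z = Dz/D = -16/-4 = 4
Check eq1: (-4)(-3) + (-3)(-3) + (4)(4) = 37 = 37 ✓
Check eq2: (4)(-3) + (-2)(-3) + (3)(4) = 6 = 6 ✓
Check eq3: (-4)(-3) + (-1)(-3) + (1)(4) = 19 = 19 ✓

x = -3, y = -3, z = 4


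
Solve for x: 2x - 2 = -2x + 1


Starting with: 2x - 2 = -2x + 1
Move all x terms to left: (2 + 2)x = 1 + 2
Simplify: 4x = 3
Divide both sides by 4: x = 3/4

x = 3/4


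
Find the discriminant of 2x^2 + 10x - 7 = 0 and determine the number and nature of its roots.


For ax^2 + bx + c = 0, discriminant D = b^2 - 4ac
Here a = 2, b = 10, c = -7
D = (10)^2 - 4(2)(-7) = 100 + 56 = 156

D = 156 > 0 but not a perfect square
The equation has 2 distinct real irrational roots.

Discriminant = 156, 2 distinct real irrational roots


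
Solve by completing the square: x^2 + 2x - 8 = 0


Start: x^2 + 2x - 8 = 0
Move constant: x^2 + 2x = 8
Half of 2 is 1, squared is 1
Add 1 to both sides: x^2 + 2x + 1 = 9
(x + 1)^2 = 9
x + 1 = ±3
x = -1 + 3 = 2 or x = -1 - 3 = -4

x = -4, x = 2


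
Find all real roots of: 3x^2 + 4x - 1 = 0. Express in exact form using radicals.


Using the quadratic formula: x = (-b ± sqrt(b^2 - 4ac)) / (2a)
Here a = 3, b = 4, c = -1
Discriminant = b^2 - 4ac = 4^2 - 4(3)(-1) = 16 + 12 = 28
Since discriminant = 28 > 0, there are two real roots.
x = (-4 ± 2*sqrt(7)) / 6
Simplifying: x = (-2 ± sqrt(7)) / 3
Numerically: x ≈ 0.2153 or x ≈ -1.5486

x = (-2 + sqrt(7)) / 3 or x = (-2 - sqrt(7)) / 3


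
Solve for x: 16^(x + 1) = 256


Express both sides with the same base.
256 = 16^2
Since the bases match, equate exponents: x + 1 = 2
So x = 2 - (1) = 1

x = 1


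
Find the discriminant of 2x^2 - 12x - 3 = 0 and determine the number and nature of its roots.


For ax^2 + bx + c = 0, discriminant D = b^2 - 4ac
Here a = 2, b = -12, c = -3
D = (-12)^2 - 4(2)(-3) = 144 + 24 = 168

D = 168 > 0 but not a perfect square
The equation has 2 distinct real irrational roots.

Discriminant = 168, 2 distinct real irrational roots


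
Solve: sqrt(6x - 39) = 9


Square both sides: 6x - 39 = 9^2 = 81
6x = 81 + 39 = 120
x = 20
Check: sqrt(6*20 - 39) = sqrt(81) = 9 ✓

x = 20


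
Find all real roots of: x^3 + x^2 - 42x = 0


The constant term is 0, so x = 0 is a root. Factor out x:
  x(x^2 + x - 42) = 0
Solve the quadratic x^2 + x - 42 = 0: discriminant = 1^2 - 4(1)(-42) = 1 + 168 = 169.
sqrt(169) = 13, so x = (-1 ± 13)/2: x = 6 or x = -7.

x = -7, x = 0, x = 6


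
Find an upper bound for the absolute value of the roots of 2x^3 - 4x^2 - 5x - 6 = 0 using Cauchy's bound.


Cauchy's bound: all roots r satisfy |r| <= 1 + max(|a_i/a_n|) for i = 0,...,n-1
where a_n is the leading coefficient.

Coefficients: [2, -4, -5, -6]
Leading coefficient a_n = 2
Ratios |a_i/a_n|: 2, 5/2, 3
Maximum ratio: 3
Cauchy's bound: |r| <= 1 + 3 = 4

Upper bound = 4


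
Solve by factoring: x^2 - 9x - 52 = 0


We need two numbers that multiply to -52 and add to -9.
Those numbers are -13 and 4 (since (-13) * 4 = -52 and (-13) + 4 = -9).
So x^2 - 9x - 52 = (x - 13)(x + 4) = 0
Setting each factor to zero: x = 13 or x = -4

x = -4, x = 13


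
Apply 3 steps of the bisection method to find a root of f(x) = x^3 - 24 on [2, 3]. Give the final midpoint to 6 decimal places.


f(x) = x^3 - 24
f(2) = -16 < 0
f(3) = 3 > 0

Step 1: midpoint = (2.000000 + 3.000000)/2 = 2.500000
  f(2.500000) = -8.375000
  f(mid) < 0, so root is in [2.500000, 3.000000]

Step 2: midpoint = (2.500000 + 3.000000)/2 = 2.750000
  f(2.750000) = -3.203125
  f(mid) < 0, so root is in [2.750000, 3.000000]

Step 3: midpoint = (2.750000 + 3.000000)/2 = 2.875000
  f(2.875000) = -0.236328
  f(mid) < 0, so root is in [2.875000, 3.000000]

midpoint = 2.875000


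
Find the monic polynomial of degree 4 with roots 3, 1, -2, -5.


A monic polynomial with roots 3, 1, -2, -5 is:
p(x) = (x - 3)(x - 1)(x + 2)(x + 5)
After multiplying by (x - 3): x - 3
After multiplying by (x - 1): x^2 - 4x + 3
After multiplying by (x + 2): x^3 - 2x^2 - 5x + 6
After multiplying by (x + 5): x^4 + 3x^3 - 15x^2 - 19x + 30

x^4 + 3x^3 - 15x^2 - 19x + 30


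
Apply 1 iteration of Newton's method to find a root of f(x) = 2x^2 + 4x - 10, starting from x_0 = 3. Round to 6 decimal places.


Newton's method: x_(n+1) = x_n - f(x_n)/f'(x_n)
f(x) = 2x^2 + 4x - 10
f'(x) = 4x + 4

Iteration 1:
  f(3.000000) = 20.000000
  f'(3.000000) = 16.000000
  x_1 = 3.000000 - (20.000000)/(16.000000) = 1.750000

x_1 = 1.750000


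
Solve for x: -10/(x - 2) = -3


Multiply both sides by (x - 2): -10 = -3(x - 2)
Distribute: -10 = -3x + 6
-3x = -10 - 6 = -16
x = 16/3

x = 16/3


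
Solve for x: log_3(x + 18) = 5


Convert to exponential form: x + 18 = 3^5 = 243
x = 243 - 18 = 225
Check: log_3(225 + 18) = log_3(243) = log_3(243) = 5 ✓

x = 225


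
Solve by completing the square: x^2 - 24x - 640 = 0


Start: x^2 - 24x - 640 = 0
Move constant: x^2 - 24x = 640
Half of -24 is -12, squared is 144
Add 144 to both sides: x^2 - 24x + 144 = 784
(x - 12)^2 = 784
x - 12 = ±28
x = 12 + 28 = 40 or x = 12 - 28 = -16

x = -16, x = 40


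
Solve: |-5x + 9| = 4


An absolute value equation |expr| = 4 gives two cases:
Case 1: -5x + 9 = 4
  -5x = -5, so x = 1
Case 2: -5x + 9 = -4
  -5x = -13, so x = 13/5

x = 1, x = 13/5


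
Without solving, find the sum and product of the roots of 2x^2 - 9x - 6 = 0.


By Vieta's formulas for ax^2 + bx + c = 0:
  Sum of roots = -b/a
  Product of roots = c/a

Here a = 2, b = -9, c = -6
Sum = -(-9)/2 = 9/2
Product = -6/2 = -3

Sum = 9/2, Product = -3


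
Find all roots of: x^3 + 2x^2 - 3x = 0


The constant term is 0, so x = 0 is a root. Factor out x:
  x^2 + 2x - 3 = 0
Solve the quadratic x^2 + 2x - 3 = 0: discriminant = 2^2 - 4(1)(-3) = 4 + 12 = 16.
sqrt(16) = 4, so x = (-2 ± 4)/2: x = 1 or x = -3.
Collecting all roots found:

x = -3, x = 0, x = 1


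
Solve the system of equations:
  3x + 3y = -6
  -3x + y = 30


Using Cramer's rule:
Determinant D = (3)(1) - (-3)(3) = 3 + 9 = 12
Dx = (-6)(1) - (30)(3) = -6 - 90 = -96
Dy = (3)(30) - (-3)(-6) = 90 - 18 = 72
x = Dx/D = -96/12 = -8
y = Dy/D = 72/12 = 6

x = -8, y = 6


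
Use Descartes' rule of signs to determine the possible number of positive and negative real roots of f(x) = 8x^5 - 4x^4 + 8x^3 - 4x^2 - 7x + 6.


Descartes' rule of signs:

For positive roots, count sign changes in f(x) = 8x^5 - 4x^4 + 8x^3 - 4x^2 - 7x + 6:
Signs of coefficients: +, -, +, -, -, +
Number of sign changes: 4
Possible positive real roots: 4, 2, 0

For negative roots, examine f(-x) = -8x^5 - 4x^4 - 8x^3 - 4x^2 + 7x + 6:
Signs of coefficients: -, -, -, -, +, +
Number of sign changes: 1
Possible negative real roots: 1

Positive roots: 4 or 2 or 0; Negative roots: 1


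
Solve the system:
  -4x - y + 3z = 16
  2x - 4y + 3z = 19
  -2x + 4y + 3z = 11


Using Cramer's rule. Expand each determinant along the first row.
D  = (-4)*[(-4)*3 - 3*4] - (-1)*[2*3 - 3*(-2)] + 3*[2*4 - (-4)*(-2)]
  = (-4)*(-24) - (-1)*(12) + 3*(0) = 108
Dx = 16*[(-4)*3 - 3*4] - (-1)*[19*3 - 3*11] + 3*[19*4 - (-4)*11]
  = 16*(-24) - (-1)*(24) + 3*(120) = 0
Dy = (-4)*[19*3 - 3*11] - 16*[2*3 - 3*(-2)] + 3*[2*11 - 19*(-2)]
  = (-4)*(24) - 16*(12) + 3*(60) = -108
Dz = (-4)*[(-4)*11 - 19*4] - (-1)*[2*11 - 19*(-2)] + 16*[2*4 - (-4)*(-2)]
  = (-4)*(-120) - (-1)*(60) + 16*(0) = 540
x = Dx/D = 0/108 = 0, y = Dy/D = -108/108 = -1, z = Dz/D = 540/108 = 5
Check eq1: (-4)(0) + (-1)(-1) + (3)(5) = 16 = 16 ✓
Check eq2: (2)(0) + (-4)(-1) + (3)(5) = 19 = 19 ✓
Check eq3: (-2)(0) + (4)(-1) + (3)(5) = 11 = 11 ✓

x = 0, y = -1, z = 5


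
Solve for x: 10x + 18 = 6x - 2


Starting with: 10x + 18 = 6x - 2
Move all x terms to left: (10 - 6)x = -2 - 18
Simplify: 4x = -20
Divide both sides by 4: x = -5

x = -5


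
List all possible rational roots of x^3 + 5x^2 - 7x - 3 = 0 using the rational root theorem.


Rational root theorem: possible roots are ±p/q where:
  p divides the constant term (-3): p ∈ {1, 3}
  q divides the leading coefficient (1): q ∈ {1}

All possible rational roots: -3, -1, 1, 3

-3, -1, 1, 3


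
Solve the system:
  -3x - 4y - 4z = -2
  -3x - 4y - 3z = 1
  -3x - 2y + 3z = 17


Using Cramer's rule. Expand each determinant along the first row.
D  = (-3)*[(-4)*3 - (-3)*(-2)] - (-4)*[(-3)*3 - (-3)*(-3)] + (-4)*[(-3)*(-2) - (-4)*(-3)]
  = (-3)*(-18) - (-4)*(-18) + (-4)*(-6) = 6
Dx = (-2)*[(-4)*3 - (-3)*(-2)] - (-4)*[1*3 - (-3)*17] + (-4)*[1*(-2) - (-4)*17]
  = (-2)*(-18) - (-4)*(54) + (-4)*(66) = -12
Dy = (-3)*[1*3 - (-3)*17] - (-2)*[(-3)*3 - (-3)*(-3)] + (-4)*[(-3)*17 - 1*(-3)]
  = (-3)*(54) - (-2)*(-18) + (-4)*(-48) = -6
Dz = (-3)*[(-4)*17 - 1*(-2)] - (-4)*[(-3)*17 - 1*(-3)] + (-2)*[(-3)*(-2) - (-4)*(-3)]
  = (-3)*(-66) - (-4)*(-48) + (-2)*(-6) = 18
x = Dx/D = -12/6 = -2, y = Dy/D = -6/6 = -1, z = Dz/D = 18/6 = 3
Check eq1: (-3)(-2) + (-4)(-1) + (-4)(3) = -2 = -2 ✓
Check eq2: (-3)(-2) + (-4)(-1) + (-3)(3) = 1 = 1 ✓
Check eq3: (-3)(-2) + (-2)(-1) + (3)(3) = 17 = 17 ✓

x = -2, y = -1, z = 3


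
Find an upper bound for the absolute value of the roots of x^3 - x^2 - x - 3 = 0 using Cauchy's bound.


Cauchy's bound: all roots r satisfy |r| <= 1 + max(|a_i/a_n|) for i = 0,...,n-1
where a_n is the leading coefficient.

Coefficients: [1, -1, -1, -3]
Leading coefficient a_n = 1
Ratios |a_i/a_n|: 1, 1, 3
Maximum ratio: 3
Cauchy's bound: |r| <= 1 + 3 = 4

Upper bound = 4


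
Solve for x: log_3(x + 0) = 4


Convert to exponential form: x + 0 = 3^4 = 81
x = 81 - 0 = 81
Check: log_3(81 + 0) = log_3(81) = log_3(81) = 4 ✓

x = 81


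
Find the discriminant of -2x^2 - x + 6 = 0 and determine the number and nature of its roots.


For ax^2 + bx + c = 0, discriminant D = b^2 - 4ac
Here a = -2, b = -1, c = 6
D = (-1)^2 - 4(-2)(6) = 1 + 48 = 49

D = 49 > 0 and is a perfect square (sqrt = 7)
The equation has 2 distinct real rational roots.

Discriminant = 49, 2 distinct real rational roots


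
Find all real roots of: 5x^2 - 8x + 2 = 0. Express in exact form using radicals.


Using the quadratic formula: x = (-b ± sqrt(b^2 - 4ac)) / (2a)
Here a = 5, b = -8, c = 2
Discriminant = b^2 - 4ac = (-8)^2 - 4(5)(2) = 64 - 40 = 24
Since discriminant = 24 > 0, there are two real roots.
x = (8 ± 2*sqrt(6)) / 10
Simplifying: x = (4 ± sqrt(6)) / 5
Numerically: x ≈ 1.2899 or x ≈ 0.3101

x = (4 + sqrt(6)) / 5 or x = (4 - sqrt(6)) / 5


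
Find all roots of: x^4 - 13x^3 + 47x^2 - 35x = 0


The constant term is 0, so x = 0 is a root. Factor out x:
  x^3 - 13x^2 + 47x - 35 = 0
Let p(x) = x^3 - 13x^2 + 47x - 35. By the rational root theorem (leading coefficient 1), any rational root is an integer divisor of 35: try ±1, ±2, ... in turn.
Test x = 1: value = 0 ✓, so (x - 1) is a factor.
Synthetic division by (x - 1): bring down 1; 1(1) - 13 = -12; (-12)(1) + 47 = 35; 35(1) - 35 = 0 → quotient x^2 - 12x + 35, remainder 0.
Solve the quadratic x^2 - 12x + 35 = 0: discriminant = (-12)^2 - 4(1)(35) = 144 - 140 = 4.
sqrt(4) = 2, so x = (12 ± 2)/2: x = 7 or x = 5.
Collecting all roots found:

x = 0, x = 1, x = 5, x = 7


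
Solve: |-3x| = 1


An absolute value equation |expr| = 1 gives two cases:
Case 1: -3x = 1
  -3x = 1, so x = -1/3
Case 2: -3x = -1
  -3x = -1, so x = 1/3

x = -1/3, x = 1/3


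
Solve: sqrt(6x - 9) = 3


Square both sides: 6x - 9 = 3^2 = 9
6x = 9 + 9 = 18
x = 3
Check: sqrt(6*3 - 9) = sqrt(9) = 3 ✓

x = 3


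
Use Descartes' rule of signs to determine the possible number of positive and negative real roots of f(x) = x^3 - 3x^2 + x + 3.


Descartes' rule of signs:

For positive roots, count sign changes in f(x) = x^3 - 3x^2 + x + 3:
Signs of coefficients: +, -, +, +
Number of sign changes: 2
Possible positive real roots: 2, 0

For negative roots, examine f(-x) = -x^3 - 3x^2 - x + 3:
Signs of coefficients: -, -, -, +
Number of sign changes: 1
Possible negative real roots: 1

Positive roots: 2 or 0; Negative roots: 1


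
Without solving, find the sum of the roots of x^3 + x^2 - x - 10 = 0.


By Vieta's formulas for x^3 + bx^2 + cx + d = 0:
  r1 + r2 + r3 = -b/a = -1
  r1*r2 + r1*r3 + r2*r3 = c/a = -1
  r1*r2*r3 = -d/a = 10


Sum = -1


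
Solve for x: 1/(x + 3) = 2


Multiply both sides by (x + 3): 1 = 2(x + 3)
Distribute: 1 = 2x + 6
2x = 1 - 6 = -5
x = -5/2

x = -5/2


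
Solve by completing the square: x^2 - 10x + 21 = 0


Start: x^2 - 10x + 21 = 0
Move constant: x^2 - 10x = -21
Half of -10 is -5, squared is 25
Add 25 to both sides: x^2 - 10x + 25 = 4
(x - 5)^2 = 4
x - 5 = ±2
x = 5 + 2 = 7 or x = 5 - 2 = 3

x = 3, x = 7


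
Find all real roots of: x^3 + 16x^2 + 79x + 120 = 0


Let p(x) = x^3 + 16x^2 + 79x + 120. By the rational root theorem (leading coefficient 1), any rational root is an integer divisor of 120: try ±1, ±2, ... in turn.
Test x = 1: value = 216 ≠ 0.
Test x = -1: value = 56 ≠ 0.
Test x = 2: value = 350 ≠ 0.
Test x = -2: value = 18 ≠ 0.
Test x = 3: value = 528 ≠ 0.
Test x = -3: value = 0 ✓, so (x + 3) is a factor.
Synthetic division by (x + 3): bring down 1; 1(-3) + 16 = 13; 13(-3) + 79 = 40; 40(-3) + 120 = 0 → quotient x^2 + 13x + 40, remainder 0.
Solve the quadratic x^2 + 13x + 40 = 0: discriminant = 13^2 - 4(1)(40) = 169 - 160 = 9.
sqrt(9) = 3, so x = (-13 ± 3)/2: x = -5 or x = -8.

x = -8, x = -5, x = -3


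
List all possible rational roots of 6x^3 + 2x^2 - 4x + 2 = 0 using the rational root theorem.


Rational root theorem: possible roots are ±p/q where:
  p divides the constant term (2): p ∈ {1, 2}
  q divides the leading coefficient (6): q ∈ {1, 2, 3, 6}

All possible rational roots: -2, -1, -2/3, -1/2, -1/3, -1/6, 1/6, 1/3, 1/2, 2/3, 1, 2

-2, -1, -2/3, -1/2, -1/3, -1/6, 1/6, 1/3, 1/2, 2/3, 1, 2


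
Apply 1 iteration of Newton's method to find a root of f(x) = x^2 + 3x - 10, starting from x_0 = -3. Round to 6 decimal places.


Newton's method: x_(n+1) = x_n - f(x_n)/f'(x_n)
f(x) = x^2 + 3x - 10
f'(x) = 2x + 3

Iteration 1:
  f(-3.000000) = -10.000000
  f'(-3.000000) = -3.000000
  x_1 = -3.000000 - (-10.000000)/(-3.000000) = -6.333333

x_1 = -6.333333


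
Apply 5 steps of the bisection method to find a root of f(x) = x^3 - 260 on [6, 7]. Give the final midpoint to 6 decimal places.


f(x) = x^3 - 260
f(6) = -44 < 0
f(7) = 83 > 0

Step 1: midpoint = (6.000000 + 7.000000)/2 = 6.500000
  f(6.500000) = 14.625000
  f(mid) > 0, so root is in [6.000000, 6.500000]

Step 2: midpoint = (6.000000 + 6.500000)/2 = 6.250000
  f(6.250000) = -15.859375
  f(mid) < 0, so root is in [6.250000, 6.500000]

Step 3: midpoint = (6.250000 + 6.500000)/2 = 6.375000
  f(6.375000) = -0.916016
  f(mid) < 0, so root is in [6.375000, 6.500000]

Step 4: midpoint = (6.375000 + 6.500000)/2 = 6.437500
  f(6.437500) = 6.779053
  f(mid) > 0, so root is in [6.375000, 6.437500]

Step 5: midpoint = (6.375000 + 6.437500)/2 = 6.406250
  f(6.406250) = 2.912750
  f(mid) > 0, so root is in [6.375000, 6.406250]

midpoint = 6.406250


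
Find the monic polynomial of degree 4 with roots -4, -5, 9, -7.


A monic polynomial with roots -4, -5, 9, -7 is:
p(x) = (x + 4)(x + 5)(x - 9)(x + 7)
After multiplying by (x + 4): x + 4
After multiplying by (x + 5): x^2 + 9x + 20
After multiplying by (x - 9): x^3 - 61x - 180
After multiplying by (x + 7): x^4 + 7x^3 - 61x^2 - 607x - 1260

x^4 + 7x^3 - 61x^2 - 607x - 1260


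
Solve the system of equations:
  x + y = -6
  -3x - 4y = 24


Using Cramer's rule:
Determinant D = (1)(-4) - (-3)(1) = -4 + 3 = -1
Dx = (-6)(-4) - (24)(1) = 24 - 24 = 0
Dy = (1)(24) - (-3)(-6) = 24 - 18 = 6
x = Dx/D = 0/-1 = 0
y = Dy/D = 6/-1 = -6

x = 0, y = -6


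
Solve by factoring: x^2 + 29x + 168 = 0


We need two numbers that multiply to 168 and add to 29.
Those numbers are 8 and 21 (since 8 * 21 = 168 and 8 + 21 = 29).
So x^2 + 29x + 168 = (x + 8)(x + 21) = 0
Setting each factor to zero: x = -8 or x = -21

x = -21, x = -8


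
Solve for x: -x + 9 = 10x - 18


Starting with: -x + 9 = 10x - 18
Move all x terms to left: (-1 - 10)x = -18 - 9
Simplify: -11x = -27
Divide both sides by -11: x = 27/11

x = 27/11


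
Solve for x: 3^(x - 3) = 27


Express both sides with the same base.
27 = 3^3
Since the bases match, equate exponents: x - 3 = 3
So x = 3 - (-3) = 6

x = 6


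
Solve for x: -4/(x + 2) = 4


Multiply both sides by (x + 2): -4 = 4(x + 2)
Distribute: -4 = 4x + 8
4x = -4 - 8 = -12
x = -3

x = -3


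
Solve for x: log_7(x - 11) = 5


Convert to exponential form: x - 11 = 7^5 = 16807
x = 16807 + 11 = 16818
Check: log_7(16818 - 11) = log_7(16807) = log_7(16807) = 5 ✓

x = 16818


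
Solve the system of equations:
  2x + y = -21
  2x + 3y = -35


Using Cramer's rule:
Determinant D = (2)(3) - (2)(1) = 6 - 2 = 4
Dx = (-21)(3) - (-35)(1) = -63 + 35 = -28
Dy = (2)(-35) - (2)(-21) = -70 + 42 = -28
x = Dx/D = -28/4 = -7
y = Dy/D = -28/4 = -7

x = -7, y = -7


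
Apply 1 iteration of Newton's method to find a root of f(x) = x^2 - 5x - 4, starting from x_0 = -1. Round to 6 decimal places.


Newton's method: x_(n+1) = x_n - f(x_n)/f'(x_n)
f(x) = x^2 - 5x - 4
f'(x) = 2x - 5

Iteration 1:
  f(-1.000000) = 2.000000
  f'(-1.000000) = -7.000000
  x_1 = -1.000000 - (2.000000)/(-7.000000) = -0.714286

x_1 = -0.714286


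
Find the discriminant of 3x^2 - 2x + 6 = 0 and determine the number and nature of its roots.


For ax^2 + bx + c = 0, discriminant D = b^2 - 4ac
Here a = 3, b = -2, c = 6
D = (-2)^2 - 4(3)(6) = 4 - 72 = -68

D = -68 < 0
The equation has no real roots (2 complex conjugate roots).

Discriminant = -68, no real roots (2 complex conjugate roots)


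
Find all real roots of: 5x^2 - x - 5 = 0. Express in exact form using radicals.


Using the quadratic formula: x = (-b ± sqrt(b^2 - 4ac)) / (2a)
Here a = 5, b = -1, c = -5
Discriminant = b^2 - 4ac = (-1)^2 - 4(5)(-5) = 1 + 100 = 101
Since discriminant = 101 > 0, there are two real roots.
x = (1 ± sqrt(101)) / 10
Numerically: x ≈ 1.1050 or x ≈ -0.9050

x = (1 + sqrt(101)) / 10 or x = (1 - sqrt(101)) / 10


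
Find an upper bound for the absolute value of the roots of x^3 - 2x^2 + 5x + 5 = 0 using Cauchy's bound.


Cauchy's bound: all roots r satisfy |r| <= 1 + max(|a_i/a_n|) for i = 0,...,n-1
where a_n is the leading coefficient.

Coefficients: [1, -2, 5, 5]
Leading coefficient a_n = 1
Ratios |a_i/a_n|: 2, 5, 5
Maximum ratio: 5
Cauchy's bound: |r| <= 1 + 5 = 6

Upper bound = 6


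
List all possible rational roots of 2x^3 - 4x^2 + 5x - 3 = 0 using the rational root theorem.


Rational root theorem: possible roots are ±p/q where:
  p divides the constant term (-3): p ∈ {1, 3}
  q divides the leading coefficient (2): q ∈ {1, 2}

All possible rational roots: -3, -3/2, -1, -1/2, 1/2, 1, 3/2, 3

-3, -3/2, -1, -1/2, 1/2, 1, 3/2, 3


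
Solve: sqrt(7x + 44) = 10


Square both sides: 7x + 44 = 10^2 = 100
7x = 100 - 44 = 56
x = 8
Check: sqrt(7*8 + 44) = sqrt(100) = 10 ✓

x = 8


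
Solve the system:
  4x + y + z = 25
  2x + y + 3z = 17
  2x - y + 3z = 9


Using Cramer's rule. Expand each determinant along the first row.
D  = 4*[1*3 - 3*(-1)] - 1*[2*3 - 3*2] + 1*[2*(-1) - 1*2]
  = 4*(6) - 1*(0) + 1*(-4) = 20
Dx = 25*[1*3 - 3*(-1)] - 1*[17*3 - 3*9] + 1*[17*(-1) - 1*9]
  = 25*(6) - 1*(24) + 1*(-26) = 100
Dy = 4*[17*3 - 3*9] - 25*[2*3 - 3*2] + 1*[2*9 - 17*2]
  = 4*(24) - 25*(0) + 1*(-16) = 80
Dz = 4*[1*9 - 17*(-1)] - 1*[2*9 - 17*2] + 25*[2*(-1) - 1*2]
  = 4*(26) - 1*(-16) + 25*(-4) = 20
x = Dx/D = 100/20 = 5, y = Dy/D = 80/20 = 4, z = Dz/D = 20/20 = 1
Check eq1: (4)(5) + (1)(4) + (1)(1) = 25 = 25 ✓
Check eq2: (2)(5) + (1)(4) + (3)(1) = 17 = 17 ✓
Check eq3: (2)(5) + (-1)(4) + (3)(1) = 9 = 9 ✓

x = 5, y = 4, z = 1


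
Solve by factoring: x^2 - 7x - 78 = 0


We need two numbers that multiply to -78 and add to -7.
Those numbers are 6 and -13 (since 6 * (-13) = -78 and 6 + (-13) = -7).
So x^2 - 7x - 78 = (x + 6)(x - 13) = 0
Setting each factor to zero: x = -6 or x = 13

x = -6, x = 13


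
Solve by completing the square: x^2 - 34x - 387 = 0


Start: x^2 - 34x - 387 = 0
Move constant: x^2 - 34x = 387
Half of -34 is -17, squared is 289
Add 289 to both sides: x^2 - 34x + 289 = 676
(x - 17)^2 = 676
x - 17 = ±26
x = 17 + 26 = 43 or x = 17 - 26 = -9

x = -9, x = 43


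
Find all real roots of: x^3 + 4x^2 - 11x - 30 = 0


Let p(x) = x^3 + 4x^2 - 11x - 30. By the rational root theorem (leading coefficient 1), any rational root is an integer divisor of 30: try ±1, ±2, ... in turn.
Test x = 1: value = -36 ≠ 0.
Test x = -1: value = -16 ≠ 0.
Test x = 2: value = -28 ≠ 0.
Test x = -2: value = 0 ✓, so (x + 2) is a factor.
Synthetic division by (x + 2): bring down 1; 1(-2) + 4 = 2; 2(-2) - 11 = -15; (-15)(-2) - 30 = 0 → quotient x^2 + 2x - 15, remainder 0.
Solve the quadratic x^2 + 2x - 15 = 0: discriminant = 2^2 - 4(1)(-15) = 4 + 60 = 64.
sqrt(64) = 8, so x = (-2 ± 8)/2: x = 3 or x = -5.

x = -5, x = -2, x = 3


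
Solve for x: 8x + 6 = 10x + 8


Starting with: 8x + 6 = 10x + 8
Move all x terms to left: (8 - 10)x = 8 - 6
Simplify: -2x = 2
Divide both sides by -2: x = -1

x = -1


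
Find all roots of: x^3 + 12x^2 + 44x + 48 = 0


Let p(x) = x^3 + 12x^2 + 44x + 48. By the rational root theorem (leading coefficient 1), any rational root is an integer divisor of 48: try ±1, ±2, ... in turn.
Test x = 1: value = 105 ≠ 0.
Test x = -1: value = 15 ≠ 0.
Test x = 2: value = 192 ≠ 0.
Test x = -2: value = 0 ✓, so (x + 2) is a factor.
Synthetic division by (x + 2): bring down 1; 1(-2) + 12 = 10; 10(-2) + 44 = 24; 24(-2) + 48 = 0 → quotient x^2 + 10x + 24, remainder 0.
Solve the quadratic x^2 + 10x + 24 = 0: discriminant = 10^2 - 4(1)(24) = 100 - 96 = 4.
sqrt(4) = 2, so x = (-10 ± 2)/2: x = -4 or x = -6.
Collecting all roots found:

x = -6, x = -4, x = -2


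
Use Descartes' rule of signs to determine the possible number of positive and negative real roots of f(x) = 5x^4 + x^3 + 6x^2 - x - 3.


Descartes' rule of signs:

For positive roots, count sign changes in f(x) = 5x^4 + x^3 + 6x^2 - x - 3:
Signs of coefficients: +, +, +, -, -
Number of sign changes: 1
Possible positive real roots: 1

For negative roots, examine f(-x) = 5x^4 - x^3 + 6x^2 + x - 3:
Signs of coefficients: +, -, +, +, -
Number of sign changes: 3
Possible negative real roots: 3, 1

Positive roots: 1; Negative roots: 3 or 1


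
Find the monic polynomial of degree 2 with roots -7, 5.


A monic polynomial with roots -7, 5 is:
p(x) = (x + 7)(x - 5)
After multiplying by (x + 7): x + 7
After multiplying by (x - 5): x^2 + 2x - 35

x^2 + 2x - 35


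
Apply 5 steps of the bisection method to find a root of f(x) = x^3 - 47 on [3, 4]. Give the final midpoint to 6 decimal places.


f(x) = x^3 - 47
f(3) = -20 < 0
f(4) = 17 > 0

Step 1: midpoint = (3.000000 + 4.000000)/2 = 3.500000
  f(3.500000) = -4.125000
  f(mid) < 0, so root is in [3.500000, 4.000000]

Step 2: midpoint = (3.500000 + 4.000000)/2 = 3.750000
  f(3.750000) = 5.734375
  f(mid) > 0, so root is in [3.500000, 3.750000]

Step 3: midpoint = (3.500000 + 3.750000)/2 = 3.625000
  f(3.625000) = 0.634766
  f(mid) > 0, so root is in [3.500000, 3.625000]

Step 4: midpoint = (3.500000 + 3.625000)/2 = 3.562500
  f(3.562500) = -1.786865
  f(mid) < 0, so root is in [3.562500, 3.625000]

Step 5: midpoint = (3.562500 + 3.625000)/2 = 3.593750
  f(3.593750) = -0.586578
  f(mid) < 0, so root is in [3.593750, 3.625000]

midpoint = 3.593750


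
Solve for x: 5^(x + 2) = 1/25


Express both sides with the same base.
1/25 = 5^(-2)
Since the bases match, equate exponents: x + 2 = -2
So x = -2 - (2) = -4

x = -4


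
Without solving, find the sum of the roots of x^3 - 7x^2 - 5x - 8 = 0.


By Vieta's formulas for x^3 + bx^2 + cx + d = 0:
  r1 + r2 + r3 = -b/a = 7
  r1*r2 + r1*r3 + r2*r3 = c/a = -5
  r1*r2*r3 = -d/a = 8


Sum = 7


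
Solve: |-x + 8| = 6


An absolute value equation |expr| = 6 gives two cases:
Case 1: -x + 8 = 6
  -x = -2, so x = 2
Case 2: -x + 8 = -6
  -x = -14, so x = 14

x = 2, x = 14


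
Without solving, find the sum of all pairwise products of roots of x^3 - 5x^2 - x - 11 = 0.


By Vieta's formulas for x^3 + bx^2 + cx + d = 0:
  r1 + r2 + r3 = -b/a = 5
  r1*r2 + r1*r3 + r2*r3 = c/a = -1
  r1*r2*r3 = -d/a = 11


Sum of pairwise products = -1


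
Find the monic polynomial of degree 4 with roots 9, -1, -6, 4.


A monic polynomial with roots 9, -1, -6, 4 is:
p(x) = (x - 9)(x + 1)(x + 6)(x - 4)
After multiplying by (x - 9): x - 9
After multiplying by (x + 1): x^2 - 8x - 9
After multiplying by (x + 6): x^3 - 2x^2 - 57x - 54
After multiplying by (x - 4): x^4 - 6x^3 - 49x^2 + 174x + 216

x^4 - 6x^3 - 49x^2 + 174x + 216


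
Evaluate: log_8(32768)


We need the exponent such that 8^? = 32768
8^5 = 32768
Therefore log_8(32768) = 5

5


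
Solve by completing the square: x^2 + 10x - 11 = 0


Start: x^2 + 10x - 11 = 0
Move constant: x^2 + 10x = 11
Half of 10 is 5, squared is 25
Add 25 to both sides: x^2 + 10x + 25 = 36
(x + 5)^2 = 36
x + 5 = ±6
x = -5 + 6 = 1 or x = -5 - 6 = -11

x = -11, x = 1


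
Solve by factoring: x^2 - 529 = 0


We need two numbers that multiply to -529 and add to 0.
Those numbers are 23 and -23 (since 23 * (-23) = -529 and 23 + (-23) = 0).
So x^2 - 529 = (x + 23)(x - 23) = 0
Setting each factor to zero: x = -23 or x = 23

x = -23, x = 23


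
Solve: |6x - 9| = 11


An absolute value equation |expr| = 11 gives two cases:
Case 1: 6x - 9 = 11
  6x = 20, so x = 10/3
Case 2: 6x - 9 = -11
  6x = -2, so x = -1/3

x = -1/3, x = 10/3
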